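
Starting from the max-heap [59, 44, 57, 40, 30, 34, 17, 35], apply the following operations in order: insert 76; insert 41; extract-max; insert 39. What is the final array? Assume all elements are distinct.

[59, 44, 57, 40, 41, 34, 17, 35, 30, 39]

insert 76:
  append 76 at index 8 → [59, 44, 57, 40, 30, 34, 17, 35, 76]
  76 > parent 40 at index 3, swap → [59, 44, 57, 76, 30, 34, 17, 35, 40]
  76 > parent 44 at index 1, swap → [59, 76, 57, 44, 30, 34, 17, 35, 40]
  76 > parent 59 at index 0, swap → [76, 59, 57, 44, 30, 34, 17, 35, 40]
insert 41:
  append 41 at index 9 → [76, 59, 57, 44, 30, 34, 17, 35, 40, 41]
  41 > parent 30 at index 4, swap → [76, 59, 57, 44, 41, 34, 17, 35, 40, 30]
extract-max → returns 76:
  remove root 76; move last element 30 to root → [30, 59, 57, 44, 41, 34, 17, 35, 40]
  30 vs larger child 59 at index 1, swap → [59, 30, 57, 44, 41, 34, 17, 35, 40]
  30 vs larger child 44 at index 3, swap → [59, 44, 57, 30, 41, 34, 17, 35, 40]
  30 vs larger child 40 at index 8, swap → [59, 44, 57, 40, 41, 34, 17, 35, 30]
insert 39:
  append 39 at index 9 → [59, 44, 57, 40, 41, 34, 17, 35, 30, 39] (no swap needed)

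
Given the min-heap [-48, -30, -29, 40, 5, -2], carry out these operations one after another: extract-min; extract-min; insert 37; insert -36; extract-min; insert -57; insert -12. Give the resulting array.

extract-min → returns -48:
  remove root -48; move last element -2 to root → [-2, -30, -29, 40, 5]
  -2 vs smaller child -30 at index 1, swap → [-30, -2, -29, 40, 5]
extract-min → returns -30:
  remove root -30; move last element 5 to root → [5, -2, -29, 40]
  5 vs smaller child -29 at index 2, swap → [-29, -2, 5, 40]
insert 37:
  append 37 at index 4 → [-29, -2, 5, 40, 37] (no swap needed)
insert -36:
  append -36 at index 5 → [-29, -2, 5, 40, 37, -36]
  -36 < parent 5 at index 2, swap → [-29, -2, -36, 40, 37, 5]
  -36 < parent -29 at index 0, swap → [-36, -2, -29, 40, 37, 5]
extract-min → returns -36:
  remove root -36; move last element 5 to root → [5, -2, -29, 40, 37]
  5 vs smaller child -29 at index 2, swap → [-29, -2, 5, 40, 37]
insert -57:
  append -57 at index 5 → [-29, -2, 5, 40, 37, -57]
  -57 < parent 5 at index 2, swap → [-29, -2, -57, 40, 37, 5]
  -57 < parent -29 at index 0, swap → [-57, -2, -29, 40, 37, 5]
insert -12:
  append -12 at index 6 → [-57, -2, -29, 40, 37, 5, -12] (no swap needed)

[-57, -2, -29, 40, 37, 5, -12]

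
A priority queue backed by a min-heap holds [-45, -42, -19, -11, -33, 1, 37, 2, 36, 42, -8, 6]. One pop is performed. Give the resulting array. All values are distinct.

remove root -45; move last element 6 to root → [6, -42, -19, -11, -33, 1, 37, 2, 36, 42, -8]
6 vs smaller child -42 at index 1, swap → [-42, 6, -19, -11, -33, 1, 37, 2, 36, 42, -8]
6 vs smaller child -33 at index 4, swap → [-42, -33, -19, -11, 6, 1, 37, 2, 36, 42, -8]
6 vs smaller child -8 at index 10, swap → [-42, -33, -19, -11, -8, 1, 37, 2, 36, 42, 6]

[-42, -33, -19, -11, -8, 1, 37, 2, 36, 42, 6]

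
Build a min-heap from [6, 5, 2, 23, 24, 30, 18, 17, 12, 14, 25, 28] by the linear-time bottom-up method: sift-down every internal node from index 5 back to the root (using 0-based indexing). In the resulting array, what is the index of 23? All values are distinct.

sift down from index 5:
  30 vs only child 28 at index 11, swap → [6, 5, 2, 23, 24, 28, 18, 17, 12, 14, 25, 30]
sift down from index 4:
  24 vs smaller child 14 at index 9, swap → [6, 5, 2, 23, 14, 28, 18, 17, 12, 24, 25, 30]
sift down from index 3:
  23 vs smaller child 12 at index 8, swap → [6, 5, 2, 12, 14, 28, 18, 17, 23, 24, 25, 30]
sift down from index 2: already satisfies heap property
sift down from index 1: already satisfies heap property
sift down from index 0:
  6 vs smaller child 2 at index 2, swap → [2, 5, 6, 12, 14, 28, 18, 17, 23, 24, 25, 30]
resulting array: [2, 5, 6, 12, 14, 28, 18, 17, 23, 24, 25, 30]

8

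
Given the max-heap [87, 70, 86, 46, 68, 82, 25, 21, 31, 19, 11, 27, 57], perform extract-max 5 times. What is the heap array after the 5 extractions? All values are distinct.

extract-max #1 returns 87:
  remove root 87; move last element 57 to root → [57, 70, 86, 46, 68, 82, 25, 21, 31, 19, 11, 27]
  57 vs larger child 86 at index 2, swap → [86, 70, 57, 46, 68, 82, 25, 21, 31, 19, 11, 27]
  57 vs larger child 82 at index 5, swap → [86, 70, 82, 46, 68, 57, 25, 21, 31, 19, 11, 27]
extract-max #2 returns 86:
  remove root 86; move last element 27 to root → [27, 70, 82, 46, 68, 57, 25, 21, 31, 19, 11]
  27 vs larger child 82 at index 2, swap → [82, 70, 27, 46, 68, 57, 25, 21, 31, 19, 11]
  27 vs larger child 57 at index 5, swap → [82, 70, 57, 46, 68, 27, 25, 21, 31, 19, 11]
extract-max #3 returns 82:
  remove root 82; move last element 11 to root → [11, 70, 57, 46, 68, 27, 25, 21, 31, 19]
  11 vs larger child 70 at index 1, swap → [70, 11, 57, 46, 68, 27, 25, 21, 31, 19]
  11 vs larger child 68 at index 4, swap → [70, 68, 57, 46, 11, 27, 25, 21, 31, 19]
  11 vs only child 19 at index 9, swap → [70, 68, 57, 46, 19, 27, 25, 21, 31, 11]
extract-max #4 returns 70:
  remove root 70; move last element 11 to root → [11, 68, 57, 46, 19, 27, 25, 21, 31]
  11 vs larger child 68 at index 1, swap → [68, 11, 57, 46, 19, 27, 25, 21, 31]
  11 vs larger child 46 at index 3, swap → [68, 46, 57, 11, 19, 27, 25, 21, 31]
  11 vs larger child 31 at index 8, swap → [68, 46, 57, 31, 19, 27, 25, 21, 11]
extract-max #5 returns 68:
  remove root 68; move last element 11 to root → [11, 46, 57, 31, 19, 27, 25, 21]
  11 vs larger child 57 at index 2, swap → [57, 46, 11, 31, 19, 27, 25, 21]
  11 vs larger child 27 at index 5, swap → [57, 46, 27, 31, 19, 11, 25, 21]

[57, 46, 27, 31, 19, 11, 25, 21]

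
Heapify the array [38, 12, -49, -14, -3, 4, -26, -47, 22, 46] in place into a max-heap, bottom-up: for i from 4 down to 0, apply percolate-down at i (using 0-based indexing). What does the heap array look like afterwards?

[46, 38, 4, 22, 12, -49, -26, -47, -14, -3]

sift down from index 4:
  -3 vs only child 46 at index 9, swap → [38, 12, -49, -14, 46, 4, -26, -47, 22, -3]
sift down from index 3:
  -14 vs larger child 22 at index 8, swap → [38, 12, -49, 22, 46, 4, -26, -47, -14, -3]
sift down from index 2:
  -49 vs larger child 4 at index 5, swap → [38, 12, 4, 22, 46, -49, -26, -47, -14, -3]
sift down from index 1:
  12 vs larger child 46 at index 4, swap → [38, 46, 4, 22, 12, -49, -26, -47, -14, -3]
sift down from index 0:
  38 vs larger child 46 at index 1, swap → [46, 38, 4, 22, 12, -49, -26, -47, -14, -3]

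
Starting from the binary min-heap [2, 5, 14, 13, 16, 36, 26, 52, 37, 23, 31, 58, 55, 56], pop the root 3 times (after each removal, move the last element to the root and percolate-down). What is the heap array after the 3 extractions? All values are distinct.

[14, 16, 26, 37, 23, 36, 58, 52, 56, 55, 31]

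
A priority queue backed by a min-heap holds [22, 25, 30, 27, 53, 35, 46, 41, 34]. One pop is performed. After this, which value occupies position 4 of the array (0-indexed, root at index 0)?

53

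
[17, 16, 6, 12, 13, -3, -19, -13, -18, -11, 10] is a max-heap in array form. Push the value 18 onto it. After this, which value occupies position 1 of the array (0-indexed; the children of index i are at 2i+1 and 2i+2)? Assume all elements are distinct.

16

append 18 at index 11 → [17, 16, 6, 12, 13, -3, -19, -13, -18, -11, 10, 18]
18 > parent -3 at index 5, swap → [17, 16, 6, 12, 13, 18, -19, -13, -18, -11, 10, -3]
18 > parent 6 at index 2, swap → [17, 16, 18, 12, 13, 6, -19, -13, -18, -11, 10, -3]
18 > parent 17 at index 0, swap → [18, 16, 17, 12, 13, 6, -19, -13, -18, -11, 10, -3]
resulting array: [18, 16, 17, 12, 13, 6, -19, -13, -18, -11, 10, -3]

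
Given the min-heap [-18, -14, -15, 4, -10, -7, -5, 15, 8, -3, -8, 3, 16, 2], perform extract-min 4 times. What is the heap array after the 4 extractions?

extract-min #1 returns -18:
  remove root -18; move last element 2 to root → [2, -14, -15, 4, -10, -7, -5, 15, 8, -3, -8, 3, 16]
  2 vs smaller child -15 at index 2, swap → [-15, -14, 2, 4, -10, -7, -5, 15, 8, -3, -8, 3, 16]
  2 vs smaller child -7 at index 5, swap → [-15, -14, -7, 4, -10, 2, -5, 15, 8, -3, -8, 3, 16]
extract-min #2 returns -15:
  remove root -15; move last element 16 to root → [16, -14, -7, 4, -10, 2, -5, 15, 8, -3, -8, 3]
  16 vs smaller child -14 at index 1, swap → [-14, 16, -7, 4, -10, 2, -5, 15, 8, -3, -8, 3]
  16 vs smaller child -10 at index 4, swap → [-14, -10, -7, 4, 16, 2, -5, 15, 8, -3, -8, 3]
  16 vs smaller child -8 at index 10, swap → [-14, -10, -7, 4, -8, 2, -5, 15, 8, -3, 16, 3]
extract-min #3 returns -14:
  remove root -14; move last element 3 to root → [3, -10, -7, 4, -8, 2, -5, 15, 8, -3, 16]
  3 vs smaller child -10 at index 1, swap → [-10, 3, -7, 4, -8, 2, -5, 15, 8, -3, 16]
  3 vs smaller child -8 at index 4, swap → [-10, -8, -7, 4, 3, 2, -5, 15, 8, -3, 16]
  3 vs smaller child -3 at index 9, swap → [-10, -8, -7, 4, -3, 2, -5, 15, 8, 3, 16]
extract-min #4 returns -10:
  remove root -10; move last element 16 to root → [16, -8, -7, 4, -3, 2, -5, 15, 8, 3]
  16 vs smaller child -8 at index 1, swap → [-8, 16, -7, 4, -3, 2, -5, 15, 8, 3]
  16 vs smaller child -3 at index 4, swap → [-8, -3, -7, 4, 16, 2, -5, 15, 8, 3]
  16 vs only child 3 at index 9, swap → [-8, -3, -7, 4, 3, 2, -5, 15, 8, 16]

[-8, -3, -7, 4, 3, 2, -5, 15, 8, 16]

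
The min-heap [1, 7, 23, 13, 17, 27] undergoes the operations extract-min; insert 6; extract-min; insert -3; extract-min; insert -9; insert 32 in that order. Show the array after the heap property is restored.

[-9, 13, 7, 27, 17, 23, 32]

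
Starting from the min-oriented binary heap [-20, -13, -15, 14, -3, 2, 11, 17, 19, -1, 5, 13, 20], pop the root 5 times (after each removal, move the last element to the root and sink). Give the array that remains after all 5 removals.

extract-min #1 returns -20:
  remove root -20; move last element 20 to root → [20, -13, -15, 14, -3, 2, 11, 17, 19, -1, 5, 13]
  20 vs smaller child -15 at index 2, swap → [-15, -13, 20, 14, -3, 2, 11, 17, 19, -1, 5, 13]
  20 vs smaller child 2 at index 5, swap → [-15, -13, 2, 14, -3, 20, 11, 17, 19, -1, 5, 13]
  20 vs only child 13 at index 11, swap → [-15, -13, 2, 14, -3, 13, 11, 17, 19, -1, 5, 20]
extract-min #2 returns -15:
  remove root -15; move last element 20 to root → [20, -13, 2, 14, -3, 13, 11, 17, 19, -1, 5]
  20 vs smaller child -13 at index 1, swap → [-13, 20, 2, 14, -3, 13, 11, 17, 19, -1, 5]
  20 vs smaller child -3 at index 4, swap → [-13, -3, 2, 14, 20, 13, 11, 17, 19, -1, 5]
  20 vs smaller child -1 at index 9, swap → [-13, -3, 2, 14, -1, 13, 11, 17, 19, 20, 5]
extract-min #3 returns -13:
  remove root -13; move last element 5 to root → [5, -3, 2, 14, -1, 13, 11, 17, 19, 20]
  5 vs smaller child -3 at index 1, swap → [-3, 5, 2, 14, -1, 13, 11, 17, 19, 20]
  5 vs smaller child -1 at index 4, swap → [-3, -1, 2, 14, 5, 13, 11, 17, 19, 20]
extract-min #4 returns -3:
  remove root -3; move last element 20 to root → [20, -1, 2, 14, 5, 13, 11, 17, 19]
  20 vs smaller child -1 at index 1, swap → [-1, 20, 2, 14, 5, 13, 11, 17, 19]
  20 vs smaller child 5 at index 4, swap → [-1, 5, 2, 14, 20, 13, 11, 17, 19]
extract-min #5 returns -1:
  remove root -1; move last element 19 to root → [19, 5, 2, 14, 20, 13, 11, 17]
  19 vs smaller child 2 at index 2, swap → [2, 5, 19, 14, 20, 13, 11, 17]
  19 vs smaller child 11 at index 6, swap → [2, 5, 11, 14, 20, 13, 19, 17]

[2, 5, 11, 14, 20, 13, 19, 17]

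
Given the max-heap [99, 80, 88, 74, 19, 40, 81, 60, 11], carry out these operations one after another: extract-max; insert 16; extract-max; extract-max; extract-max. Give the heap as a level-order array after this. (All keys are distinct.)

extract-max → returns 99:
  remove root 99; move last element 11 to root → [11, 80, 88, 74, 19, 40, 81, 60]
  11 vs larger child 88 at index 2, swap → [88, 80, 11, 74, 19, 40, 81, 60]
  11 vs larger child 81 at index 6, swap → [88, 80, 81, 74, 19, 40, 11, 60]
insert 16:
  append 16 at index 8 → [88, 80, 81, 74, 19, 40, 11, 60, 16] (no swap needed)
extract-max → returns 88:
  remove root 88; move last element 16 to root → [16, 80, 81, 74, 19, 40, 11, 60]
  16 vs larger child 81 at index 2, swap → [81, 80, 16, 74, 19, 40, 11, 60]
  16 vs larger child 40 at index 5, swap → [81, 80, 40, 74, 19, 16, 11, 60]
extract-max → returns 81:
  remove root 81; move last element 60 to root → [60, 80, 40, 74, 19, 16, 11]
  60 vs larger child 80 at index 1, swap → [80, 60, 40, 74, 19, 16, 11]
  60 vs larger child 74 at index 3, swap → [80, 74, 40, 60, 19, 16, 11]
extract-max → returns 80:
  remove root 80; move last element 11 to root → [11, 74, 40, 60, 19, 16]
  11 vs larger child 74 at index 1, swap → [74, 11, 40, 60, 19, 16]
  11 vs larger child 60 at index 3, swap → [74, 60, 40, 11, 19, 16]

[74, 60, 40, 11, 19, 16]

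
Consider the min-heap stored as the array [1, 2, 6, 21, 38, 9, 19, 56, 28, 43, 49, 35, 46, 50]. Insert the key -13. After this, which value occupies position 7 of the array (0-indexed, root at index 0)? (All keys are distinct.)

append -13 at index 14 → [1, 2, 6, 21, 38, 9, 19, 56, 28, 43, 49, 35, 46, 50, -13]
-13 < parent 19 at index 6, swap → [1, 2, 6, 21, 38, 9, -13, 56, 28, 43, 49, 35, 46, 50, 19]
-13 < parent 6 at index 2, swap → [1, 2, -13, 21, 38, 9, 6, 56, 28, 43, 49, 35, 46, 50, 19]
-13 < parent 1 at index 0, swap → [-13, 2, 1, 21, 38, 9, 6, 56, 28, 43, 49, 35, 46, 50, 19]
resulting array: [-13, 2, 1, 21, 38, 9, 6, 56, 28, 43, 49, 35, 46, 50, 19]

56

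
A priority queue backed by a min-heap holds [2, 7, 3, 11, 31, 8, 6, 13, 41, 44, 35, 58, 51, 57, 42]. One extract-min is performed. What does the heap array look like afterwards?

remove root 2; move last element 42 to root → [42, 7, 3, 11, 31, 8, 6, 13, 41, 44, 35, 58, 51, 57]
42 vs smaller child 3 at index 2, swap → [3, 7, 42, 11, 31, 8, 6, 13, 41, 44, 35, 58, 51, 57]
42 vs smaller child 6 at index 6, swap → [3, 7, 6, 11, 31, 8, 42, 13, 41, 44, 35, 58, 51, 57]

[3, 7, 6, 11, 31, 8, 42, 13, 41, 44, 35, 58, 51, 57]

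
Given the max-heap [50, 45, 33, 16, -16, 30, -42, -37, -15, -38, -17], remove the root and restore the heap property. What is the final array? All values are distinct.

[45, 16, 33, -15, -16, 30, -42, -37, -17, -38]

remove root 50; move last element -17 to root → [-17, 45, 33, 16, -16, 30, -42, -37, -15, -38]
-17 vs larger child 45 at index 1, swap → [45, -17, 33, 16, -16, 30, -42, -37, -15, -38]
-17 vs larger child 16 at index 3, swap → [45, 16, 33, -17, -16, 30, -42, -37, -15, -38]
-17 vs larger child -15 at index 8, swap → [45, 16, 33, -15, -16, 30, -42, -37, -17, -38]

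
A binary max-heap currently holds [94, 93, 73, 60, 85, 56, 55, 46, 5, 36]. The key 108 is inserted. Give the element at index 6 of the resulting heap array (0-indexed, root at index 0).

55

append 108 at index 10 → [94, 93, 73, 60, 85, 56, 55, 46, 5, 36, 108]
108 > parent 85 at index 4, swap → [94, 93, 73, 60, 108, 56, 55, 46, 5, 36, 85]
108 > parent 93 at index 1, swap → [94, 108, 73, 60, 93, 56, 55, 46, 5, 36, 85]
108 > parent 94 at index 0, swap → [108, 94, 73, 60, 93, 56, 55, 46, 5, 36, 85]
resulting array: [108, 94, 73, 60, 93, 56, 55, 46, 5, 36, 85]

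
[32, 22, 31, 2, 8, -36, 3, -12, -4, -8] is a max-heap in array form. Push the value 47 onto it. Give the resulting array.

[47, 32, 31, 2, 22, -36, 3, -12, -4, -8, 8]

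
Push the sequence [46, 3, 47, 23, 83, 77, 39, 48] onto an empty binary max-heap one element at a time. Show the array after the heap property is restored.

Insert 46:
  append 46 at index 0 → [46] (no swap needed)
Insert 3:
  append 3 at index 1 → [46, 3] (no swap needed)
Insert 47:
  append 47 at index 2 → [46, 3, 47]
  47 > parent 46 at index 0, swap → [47, 3, 46]
Insert 23:
  append 23 at index 3 → [47, 3, 46, 23]
  23 > parent 3 at index 1, swap → [47, 23, 46, 3]
Insert 83:
  append 83 at index 4 → [47, 23, 46, 3, 83]
  83 > parent 23 at index 1, swap → [47, 83, 46, 3, 23]
  83 > parent 47 at index 0, swap → [83, 47, 46, 3, 23]
Insert 77:
  append 77 at index 5 → [83, 47, 46, 3, 23, 77]
  77 > parent 46 at index 2, swap → [83, 47, 77, 3, 23, 46]
Insert 39:
  append 39 at index 6 → [83, 47, 77, 3, 23, 46, 39] (no swap needed)
Insert 48:
  append 48 at index 7 → [83, 47, 77, 3, 23, 46, 39, 48]
  48 > parent 3 at index 3, swap → [83, 47, 77, 48, 23, 46, 39, 3]
  48 > parent 47 at index 1, swap → [83, 48, 77, 47, 23, 46, 39, 3]

[83, 48, 77, 47, 23, 46, 39, 3]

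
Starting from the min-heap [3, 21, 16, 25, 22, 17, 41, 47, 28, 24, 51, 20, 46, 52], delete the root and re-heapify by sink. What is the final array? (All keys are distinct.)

remove root 3; move last element 52 to root → [52, 21, 16, 25, 22, 17, 41, 47, 28, 24, 51, 20, 46]
52 vs smaller child 16 at index 2, swap → [16, 21, 52, 25, 22, 17, 41, 47, 28, 24, 51, 20, 46]
52 vs smaller child 17 at index 5, swap → [16, 21, 17, 25, 22, 52, 41, 47, 28, 24, 51, 20, 46]
52 vs smaller child 20 at index 11, swap → [16, 21, 17, 25, 22, 20, 41, 47, 28, 24, 51, 52, 46]

[16, 21, 17, 25, 22, 20, 41, 47, 28, 24, 51, 52, 46]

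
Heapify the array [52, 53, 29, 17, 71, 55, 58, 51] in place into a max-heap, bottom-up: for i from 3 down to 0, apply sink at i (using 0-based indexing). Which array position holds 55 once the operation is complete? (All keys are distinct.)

sift down from index 3:
  17 vs only child 51 at index 7, swap → [52, 53, 29, 51, 71, 55, 58, 17]
sift down from index 2:
  29 vs larger child 58 at index 6, swap → [52, 53, 58, 51, 71, 55, 29, 17]
sift down from index 1:
  53 vs larger child 71 at index 4, swap → [52, 71, 58, 51, 53, 55, 29, 17]
sift down from index 0:
  52 vs larger child 71 at index 1, swap → [71, 52, 58, 51, 53, 55, 29, 17]
  52 vs larger child 53 at index 4, swap → [71, 53, 58, 51, 52, 55, 29, 17]
resulting array: [71, 53, 58, 51, 52, 55, 29, 17]

5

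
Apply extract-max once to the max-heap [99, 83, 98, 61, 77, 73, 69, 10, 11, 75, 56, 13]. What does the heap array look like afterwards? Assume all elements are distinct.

[98, 83, 73, 61, 77, 13, 69, 10, 11, 75, 56]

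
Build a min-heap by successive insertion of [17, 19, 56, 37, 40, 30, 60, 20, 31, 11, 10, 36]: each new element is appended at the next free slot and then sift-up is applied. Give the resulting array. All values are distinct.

Insert 17:
  append 17 at index 0 → [17] (no swap needed)
Insert 19:
  append 19 at index 1 → [17, 19] (no swap needed)
Insert 56:
  append 56 at index 2 → [17, 19, 56] (no swap needed)
Insert 37:
  append 37 at index 3 → [17, 19, 56, 37] (no swap needed)
Insert 40:
  append 40 at index 4 → [17, 19, 56, 37, 40] (no swap needed)
Insert 30:
  append 30 at index 5 → [17, 19, 56, 37, 40, 30]
  30 < parent 56 at index 2, swap → [17, 19, 30, 37, 40, 56]
Insert 60:
  append 60 at index 6 → [17, 19, 30, 37, 40, 56, 60] (no swap needed)
Insert 20:
  append 20 at index 7 → [17, 19, 30, 37, 40, 56, 60, 20]
  20 < parent 37 at index 3, swap → [17, 19, 30, 20, 40, 56, 60, 37]
Insert 31:
  append 31 at index 8 → [17, 19, 30, 20, 40, 56, 60, 37, 31] (no swap needed)
Insert 11:
  append 11 at index 9 → [17, 19, 30, 20, 40, 56, 60, 37, 31, 11]
  11 < parent 40 at index 4, swap → [17, 19, 30, 20, 11, 56, 60, 37, 31, 40]
  11 < parent 19 at index 1, swap → [17, 11, 30, 20, 19, 56, 60, 37, 31, 40]
  11 < parent 17 at index 0, swap → [11, 17, 30, 20, 19, 56, 60, 37, 31, 40]
Insert 10:
  append 10 at index 10 → [11, 17, 30, 20, 19, 56, 60, 37, 31, 40, 10]
  10 < parent 19 at index 4, swap → [11, 17, 30, 20, 10, 56, 60, 37, 31, 40, 19]
  10 < parent 17 at index 1, swap → [11, 10, 30, 20, 17, 56, 60, 37, 31, 40, 19]
  10 < parent 11 at index 0, swap → [10, 11, 30, 20, 17, 56, 60, 37, 31, 40, 19]
Insert 36:
  append 36 at index 11 → [10, 11, 30, 20, 17, 56, 60, 37, 31, 40, 19, 36]
  36 < parent 56 at index 5, swap → [10, 11, 30, 20, 17, 36, 60, 37, 31, 40, 19, 56]

[10, 11, 30, 20, 17, 36, 60, 37, 31, 40, 19, 56]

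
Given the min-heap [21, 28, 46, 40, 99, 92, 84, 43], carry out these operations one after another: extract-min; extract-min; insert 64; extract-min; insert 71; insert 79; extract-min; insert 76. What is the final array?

[46, 64, 71, 76, 99, 92, 84, 79]

extract-min → returns 21:
  remove root 21; move last element 43 to root → [43, 28, 46, 40, 99, 92, 84]
  43 vs smaller child 28 at index 1, swap → [28, 43, 46, 40, 99, 92, 84]
  43 vs smaller child 40 at index 3, swap → [28, 40, 46, 43, 99, 92, 84]
extract-min → returns 28:
  remove root 28; move last element 84 to root → [84, 40, 46, 43, 99, 92]
  84 vs smaller child 40 at index 1, swap → [40, 84, 46, 43, 99, 92]
  84 vs smaller child 43 at index 3, swap → [40, 43, 46, 84, 99, 92]
insert 64:
  append 64 at index 6 → [40, 43, 46, 84, 99, 92, 64] (no swap needed)
extract-min → returns 40:
  remove root 40; move last element 64 to root → [64, 43, 46, 84, 99, 92]
  64 vs smaller child 43 at index 1, swap → [43, 64, 46, 84, 99, 92]
insert 71:
  append 71 at index 6 → [43, 64, 46, 84, 99, 92, 71] (no swap needed)
insert 79:
  append 79 at index 7 → [43, 64, 46, 84, 99, 92, 71, 79]
  79 < parent 84 at index 3, swap → [43, 64, 46, 79, 99, 92, 71, 84]
extract-min → returns 43:
  remove root 43; move last element 84 to root → [84, 64, 46, 79, 99, 92, 71]
  84 vs smaller child 46 at index 2, swap → [46, 64, 84, 79, 99, 92, 71]
  84 vs smaller child 71 at index 6, swap → [46, 64, 71, 79, 99, 92, 84]
insert 76:
  append 76 at index 7 → [46, 64, 71, 79, 99, 92, 84, 76]
  76 < parent 79 at index 3, swap → [46, 64, 71, 76, 99, 92, 84, 79]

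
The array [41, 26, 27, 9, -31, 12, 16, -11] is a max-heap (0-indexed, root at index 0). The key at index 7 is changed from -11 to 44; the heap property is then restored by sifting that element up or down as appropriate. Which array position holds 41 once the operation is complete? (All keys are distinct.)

set index 7 from -11 to 44 → [41, 26, 27, 9, -31, 12, 16, 44]
44 > parent 9 at index 3, swap → [41, 26, 27, 44, -31, 12, 16, 9]
44 > parent 26 at index 1, swap → [41, 44, 27, 26, -31, 12, 16, 9]
44 > parent 41 at index 0, swap → [44, 41, 27, 26, -31, 12, 16, 9]
resulting array: [44, 41, 27, 26, -31, 12, 16, 9]

1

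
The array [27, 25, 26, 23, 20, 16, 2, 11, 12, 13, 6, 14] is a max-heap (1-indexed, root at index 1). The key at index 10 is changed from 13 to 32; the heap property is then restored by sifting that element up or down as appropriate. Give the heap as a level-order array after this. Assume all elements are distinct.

set index 10 from 13 to 32 → [27, 25, 26, 23, 20, 16, 2, 11, 12, 32, 6, 14]
32 > parent 20 at index 5, swap → [27, 25, 26, 23, 32, 16, 2, 11, 12, 20, 6, 14]
32 > parent 25 at index 2, swap → [27, 32, 26, 23, 25, 16, 2, 11, 12, 20, 6, 14]
32 > parent 27 at index 1, swap → [32, 27, 26, 23, 25, 16, 2, 11, 12, 20, 6, 14]

[32, 27, 26, 23, 25, 16, 2, 11, 12, 20, 6, 14]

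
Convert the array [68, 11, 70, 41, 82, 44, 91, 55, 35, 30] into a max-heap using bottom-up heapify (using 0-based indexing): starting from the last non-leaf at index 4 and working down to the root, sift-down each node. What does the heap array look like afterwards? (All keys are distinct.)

sift down from index 4: already satisfies heap property
sift down from index 3:
  41 vs larger child 55 at index 7, swap → [68, 11, 70, 55, 82, 44, 91, 41, 35, 30]
sift down from index 2:
  70 vs larger child 91 at index 6, swap → [68, 11, 91, 55, 82, 44, 70, 41, 35, 30]
sift down from index 1:
  11 vs larger child 82 at index 4, swap → [68, 82, 91, 55, 11, 44, 70, 41, 35, 30]
  11 vs only child 30 at index 9, swap → [68, 82, 91, 55, 30, 44, 70, 41, 35, 11]
sift down from index 0:
  68 vs larger child 91 at index 2, swap → [91, 82, 68, 55, 30, 44, 70, 41, 35, 11]
  68 vs larger child 70 at index 6, swap → [91, 82, 70, 55, 30, 44, 68, 41, 35, 11]

[91, 82, 70, 55, 30, 44, 68, 41, 35, 11]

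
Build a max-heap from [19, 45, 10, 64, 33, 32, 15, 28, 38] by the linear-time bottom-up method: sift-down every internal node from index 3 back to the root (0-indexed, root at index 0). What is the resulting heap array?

[64, 45, 32, 38, 33, 10, 15, 28, 19]

sift down from index 3: already satisfies heap property
sift down from index 2:
  10 vs larger child 32 at index 5, swap → [19, 45, 32, 64, 33, 10, 15, 28, 38]
sift down from index 1:
  45 vs larger child 64 at index 3, swap → [19, 64, 32, 45, 33, 10, 15, 28, 38]
sift down from index 0:
  19 vs larger child 64 at index 1, swap → [64, 19, 32, 45, 33, 10, 15, 28, 38]
  19 vs larger child 45 at index 3, swap → [64, 45, 32, 19, 33, 10, 15, 28, 38]
  19 vs larger child 38 at index 8, swap → [64, 45, 32, 38, 33, 10, 15, 28, 19]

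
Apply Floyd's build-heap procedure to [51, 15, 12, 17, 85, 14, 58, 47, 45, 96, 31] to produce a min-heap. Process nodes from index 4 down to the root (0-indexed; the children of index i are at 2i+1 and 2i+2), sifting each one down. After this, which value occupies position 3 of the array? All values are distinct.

17

sift down from index 4:
  85 vs smaller child 31 at index 10, swap → [51, 15, 12, 17, 31, 14, 58, 47, 45, 96, 85]
sift down from index 3: already satisfies heap property
sift down from index 2: already satisfies heap property
sift down from index 1: already satisfies heap property
sift down from index 0:
  51 vs smaller child 12 at index 2, swap → [12, 15, 51, 17, 31, 14, 58, 47, 45, 96, 85]
  51 vs smaller child 14 at index 5, swap → [12, 15, 14, 17, 31, 51, 58, 47, 45, 96, 85]
resulting array: [12, 15, 14, 17, 31, 51, 58, 47, 45, 96, 85]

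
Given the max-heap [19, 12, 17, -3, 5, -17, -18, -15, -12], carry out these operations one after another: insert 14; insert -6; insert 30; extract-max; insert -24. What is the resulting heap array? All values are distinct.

insert 14:
  append 14 at index 9 → [19, 12, 17, -3, 5, -17, -18, -15, -12, 14]
  14 > parent 5 at index 4, swap → [19, 12, 17, -3, 14, -17, -18, -15, -12, 5]
  14 > parent 12 at index 1, swap → [19, 14, 17, -3, 12, -17, -18, -15, -12, 5]
insert -6:
  append -6 at index 10 → [19, 14, 17, -3, 12, -17, -18, -15, -12, 5, -6] (no swap needed)
insert 30:
  append 30 at index 11 → [19, 14, 17, -3, 12, -17, -18, -15, -12, 5, -6, 30]
  30 > parent -17 at index 5, swap → [19, 14, 17, -3, 12, 30, -18, -15, -12, 5, -6, -17]
  30 > parent 17 at index 2, swap → [19, 14, 30, -3, 12, 17, -18, -15, -12, 5, -6, -17]
  30 > parent 19 at index 0, swap → [30, 14, 19, -3, 12, 17, -18, -15, -12, 5, -6, -17]
extract-max → returns 30:
  remove root 30; move last element -17 to root → [-17, 14, 19, -3, 12, 17, -18, -15, -12, 5, -6]
  -17 vs larger child 19 at index 2, swap → [19, 14, -17, -3, 12, 17, -18, -15, -12, 5, -6]
  -17 vs larger child 17 at index 5, swap → [19, 14, 17, -3, 12, -17, -18, -15, -12, 5, -6]
insert -24:
  append -24 at index 11 → [19, 14, 17, -3, 12, -17, -18, -15, -12, 5, -6, -24] (no swap needed)

[19, 14, 17, -3, 12, -17, -18, -15, -12, 5, -6, -24]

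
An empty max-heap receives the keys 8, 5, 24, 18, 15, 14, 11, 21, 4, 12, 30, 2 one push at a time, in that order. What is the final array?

[30, 24, 14, 18, 21, 8, 11, 5, 4, 12, 15, 2]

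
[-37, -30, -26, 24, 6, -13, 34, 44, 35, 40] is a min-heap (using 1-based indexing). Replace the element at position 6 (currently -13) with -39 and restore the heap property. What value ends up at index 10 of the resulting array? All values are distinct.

40

set index 6 from -13 to -39 → [-37, -30, -26, 24, 6, -39, 34, 44, 35, 40]
-39 < parent -26 at index 3, swap → [-37, -30, -39, 24, 6, -26, 34, 44, 35, 40]
-39 < parent -37 at index 1, swap → [-39, -30, -37, 24, 6, -26, 34, 44, 35, 40]
resulting array: [-39, -30, -37, 24, 6, -26, 34, 44, 35, 40]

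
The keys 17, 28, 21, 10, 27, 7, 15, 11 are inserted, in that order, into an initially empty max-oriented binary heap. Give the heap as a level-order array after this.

[28, 27, 21, 11, 17, 7, 15, 10]

Insert 17:
  append 17 at index 0 → [17] (no swap needed)
Insert 28:
  append 28 at index 1 → [17, 28]
  28 > parent 17 at index 0, swap → [28, 17]
Insert 21:
  append 21 at index 2 → [28, 17, 21] (no swap needed)
Insert 10:
  append 10 at index 3 → [28, 17, 21, 10] (no swap needed)
Insert 27:
  append 27 at index 4 → [28, 17, 21, 10, 27]
  27 > parent 17 at index 1, swap → [28, 27, 21, 10, 17]
Insert 7:
  append 7 at index 5 → [28, 27, 21, 10, 17, 7] (no swap needed)
Insert 15:
  append 15 at index 6 → [28, 27, 21, 10, 17, 7, 15] (no swap needed)
Insert 11:
  append 11 at index 7 → [28, 27, 21, 10, 17, 7, 15, 11]
  11 > parent 10 at index 3, swap → [28, 27, 21, 11, 17, 7, 15, 10]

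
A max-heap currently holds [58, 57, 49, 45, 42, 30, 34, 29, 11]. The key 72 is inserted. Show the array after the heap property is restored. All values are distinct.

append 72 at index 9 → [58, 57, 49, 45, 42, 30, 34, 29, 11, 72]
72 > parent 42 at index 4, swap → [58, 57, 49, 45, 72, 30, 34, 29, 11, 42]
72 > parent 57 at index 1, swap → [58, 72, 49, 45, 57, 30, 34, 29, 11, 42]
72 > parent 58 at index 0, swap → [72, 58, 49, 45, 57, 30, 34, 29, 11, 42]

[72, 58, 49, 45, 57, 30, 34, 29, 11, 42]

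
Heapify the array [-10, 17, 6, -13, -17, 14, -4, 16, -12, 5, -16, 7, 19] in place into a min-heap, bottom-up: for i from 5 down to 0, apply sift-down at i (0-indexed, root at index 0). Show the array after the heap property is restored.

sift down from index 5:
  14 vs smaller child 7 at index 11, swap → [-10, 17, 6, -13, -17, 7, -4, 16, -12, 5, -16, 14, 19]
sift down from index 4: already satisfies heap property
sift down from index 3: already satisfies heap property
sift down from index 2:
  6 vs smaller child -4 at index 6, swap → [-10, 17, -4, -13, -17, 7, 6, 16, -12, 5, -16, 14, 19]
sift down from index 1:
  17 vs smaller child -17 at index 4, swap → [-10, -17, -4, -13, 17, 7, 6, 16, -12, 5, -16, 14, 19]
  17 vs smaller child -16 at index 10, swap → [-10, -17, -4, -13, -16, 7, 6, 16, -12, 5, 17, 14, 19]
sift down from index 0:
  -10 vs smaller child -17 at index 1, swap → [-17, -10, -4, -13, -16, 7, 6, 16, -12, 5, 17, 14, 19]
  -10 vs smaller child -16 at index 4, swap → [-17, -16, -4, -13, -10, 7, 6, 16, -12, 5, 17, 14, 19]

[-17, -16, -4, -13, -10, 7, 6, 16, -12, 5, 17, 14, 19]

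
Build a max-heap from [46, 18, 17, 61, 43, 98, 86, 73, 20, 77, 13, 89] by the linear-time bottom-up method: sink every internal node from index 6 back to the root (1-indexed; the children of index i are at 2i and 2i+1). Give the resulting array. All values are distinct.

sift down from index 6: already satisfies heap property
sift down from index 5:
  43 vs larger child 77 at index 10, swap → [46, 18, 17, 61, 77, 98, 86, 73, 20, 43, 13, 89]
sift down from index 4:
  61 vs larger child 73 at index 8, swap → [46, 18, 17, 73, 77, 98, 86, 61, 20, 43, 13, 89]
sift down from index 3:
  17 vs larger child 98 at index 6, swap → [46, 18, 98, 73, 77, 17, 86, 61, 20, 43, 13, 89]
  17 vs only child 89 at index 12, swap → [46, 18, 98, 73, 77, 89, 86, 61, 20, 43, 13, 17]
sift down from index 2:
  18 vs larger child 77 at index 5, swap → [46, 77, 98, 73, 18, 89, 86, 61, 20, 43, 13, 17]
  18 vs larger child 43 at index 10, swap → [46, 77, 98, 73, 43, 89, 86, 61, 20, 18, 13, 17]
sift down from index 1:
  46 vs larger child 98 at index 3, swap → [98, 77, 46, 73, 43, 89, 86, 61, 20, 18, 13, 17]
  46 vs larger child 89 at index 6, swap → [98, 77, 89, 73, 43, 46, 86, 61, 20, 18, 13, 17]

[98, 77, 89, 73, 43, 46, 86, 61, 20, 18, 13, 17]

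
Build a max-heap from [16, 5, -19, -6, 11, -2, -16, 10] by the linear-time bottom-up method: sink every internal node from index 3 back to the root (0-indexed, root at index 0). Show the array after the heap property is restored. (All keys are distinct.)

sift down from index 3:
  -6 vs only child 10 at index 7, swap → [16, 5, -19, 10, 11, -2, -16, -6]
sift down from index 2:
  -19 vs larger child -2 at index 5, swap → [16, 5, -2, 10, 11, -19, -16, -6]
sift down from index 1:
  5 vs larger child 11 at index 4, swap → [16, 11, -2, 10, 5, -19, -16, -6]
sift down from index 0: already satisfies heap property

[16, 11, -2, 10, 5, -19, -16, -6]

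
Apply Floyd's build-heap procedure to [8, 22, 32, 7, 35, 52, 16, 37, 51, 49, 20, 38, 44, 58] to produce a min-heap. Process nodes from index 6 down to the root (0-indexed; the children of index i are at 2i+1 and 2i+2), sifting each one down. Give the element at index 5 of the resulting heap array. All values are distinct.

38

sift down from index 6: already satisfies heap property
sift down from index 5:
  52 vs smaller child 38 at index 11, swap → [8, 22, 32, 7, 35, 38, 16, 37, 51, 49, 20, 52, 44, 58]
sift down from index 4:
  35 vs smaller child 20 at index 10, swap → [8, 22, 32, 7, 20, 38, 16, 37, 51, 49, 35, 52, 44, 58]
sift down from index 3: already satisfies heap property
sift down from index 2:
  32 vs smaller child 16 at index 6, swap → [8, 22, 16, 7, 20, 38, 32, 37, 51, 49, 35, 52, 44, 58]
sift down from index 1:
  22 vs smaller child 7 at index 3, swap → [8, 7, 16, 22, 20, 38, 32, 37, 51, 49, 35, 52, 44, 58]
sift down from index 0:
  8 vs smaller child 7 at index 1, swap → [7, 8, 16, 22, 20, 38, 32, 37, 51, 49, 35, 52, 44, 58]
resulting array: [7, 8, 16, 22, 20, 38, 32, 37, 51, 49, 35, 52, 44, 58]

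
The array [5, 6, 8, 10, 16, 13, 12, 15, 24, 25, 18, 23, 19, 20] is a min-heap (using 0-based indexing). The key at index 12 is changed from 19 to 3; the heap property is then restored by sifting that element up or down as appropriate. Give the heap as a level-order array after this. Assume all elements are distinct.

[3, 6, 5, 10, 16, 8, 12, 15, 24, 25, 18, 23, 13, 20]

set index 12 from 19 to 3 → [5, 6, 8, 10, 16, 13, 12, 15, 24, 25, 18, 23, 3, 20]
3 < parent 13 at index 5, swap → [5, 6, 8, 10, 16, 3, 12, 15, 24, 25, 18, 23, 13, 20]
3 < parent 8 at index 2, swap → [5, 6, 3, 10, 16, 8, 12, 15, 24, 25, 18, 23, 13, 20]
3 < parent 5 at index 0, swap → [3, 6, 5, 10, 16, 8, 12, 15, 24, 25, 18, 23, 13, 20]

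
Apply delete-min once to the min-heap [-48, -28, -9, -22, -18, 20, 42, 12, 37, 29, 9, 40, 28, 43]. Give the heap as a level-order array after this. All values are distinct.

[-28, -22, -9, 12, -18, 20, 42, 43, 37, 29, 9, 40, 28]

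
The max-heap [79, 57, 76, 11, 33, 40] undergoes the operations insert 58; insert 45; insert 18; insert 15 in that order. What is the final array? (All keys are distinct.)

[79, 57, 76, 45, 33, 40, 58, 11, 18, 15]

insert 58:
  append 58 at index 6 → [79, 57, 76, 11, 33, 40, 58] (no swap needed)
insert 45:
  append 45 at index 7 → [79, 57, 76, 11, 33, 40, 58, 45]
  45 > parent 11 at index 3, swap → [79, 57, 76, 45, 33, 40, 58, 11]
insert 18:
  append 18 at index 8 → [79, 57, 76, 45, 33, 40, 58, 11, 18] (no swap needed)
insert 15:
  append 15 at index 9 → [79, 57, 76, 45, 33, 40, 58, 11, 18, 15] (no swap needed)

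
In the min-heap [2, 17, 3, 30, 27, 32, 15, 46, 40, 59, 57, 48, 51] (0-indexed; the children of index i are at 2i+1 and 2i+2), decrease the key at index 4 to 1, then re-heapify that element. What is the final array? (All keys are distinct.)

[1, 2, 3, 30, 17, 32, 15, 46, 40, 59, 57, 48, 51]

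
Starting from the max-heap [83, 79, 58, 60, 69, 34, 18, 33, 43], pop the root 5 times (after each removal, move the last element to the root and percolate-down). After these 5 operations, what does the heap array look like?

[43, 33, 34, 18]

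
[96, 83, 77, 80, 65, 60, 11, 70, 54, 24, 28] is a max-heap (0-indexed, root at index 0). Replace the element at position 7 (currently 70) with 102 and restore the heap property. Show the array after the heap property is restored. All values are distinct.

[102, 96, 77, 83, 65, 60, 11, 80, 54, 24, 28]

set index 7 from 70 to 102 → [96, 83, 77, 80, 65, 60, 11, 102, 54, 24, 28]
102 > parent 80 at index 3, swap → [96, 83, 77, 102, 65, 60, 11, 80, 54, 24, 28]
102 > parent 83 at index 1, swap → [96, 102, 77, 83, 65, 60, 11, 80, 54, 24, 28]
102 > parent 96 at index 0, swap → [102, 96, 77, 83, 65, 60, 11, 80, 54, 24, 28]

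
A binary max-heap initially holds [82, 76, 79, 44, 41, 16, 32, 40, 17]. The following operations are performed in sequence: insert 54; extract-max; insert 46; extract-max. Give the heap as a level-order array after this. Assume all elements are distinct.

[76, 54, 41, 44, 46, 16, 32, 40, 17]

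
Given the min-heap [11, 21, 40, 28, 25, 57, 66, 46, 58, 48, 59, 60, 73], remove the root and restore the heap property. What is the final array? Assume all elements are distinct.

remove root 11; move last element 73 to root → [73, 21, 40, 28, 25, 57, 66, 46, 58, 48, 59, 60]
73 vs smaller child 21 at index 1, swap → [21, 73, 40, 28, 25, 57, 66, 46, 58, 48, 59, 60]
73 vs smaller child 25 at index 4, swap → [21, 25, 40, 28, 73, 57, 66, 46, 58, 48, 59, 60]
73 vs smaller child 48 at index 9, swap → [21, 25, 40, 28, 48, 57, 66, 46, 58, 73, 59, 60]

[21, 25, 40, 28, 48, 57, 66, 46, 58, 73, 59, 60]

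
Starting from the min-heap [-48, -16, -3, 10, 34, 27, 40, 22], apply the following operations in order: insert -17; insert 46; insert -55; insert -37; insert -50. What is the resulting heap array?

[-55, -48, -50, -16, -17, -37, 40, 22, 10, 46, 34, 27, -3]

insert -17:
  append -17 at index 8 → [-48, -16, -3, 10, 34, 27, 40, 22, -17]
  -17 < parent 10 at index 3, swap → [-48, -16, -3, -17, 34, 27, 40, 22, 10]
  -17 < parent -16 at index 1, swap → [-48, -17, -3, -16, 34, 27, 40, 22, 10]
insert 46:
  append 46 at index 9 → [-48, -17, -3, -16, 34, 27, 40, 22, 10, 46] (no swap needed)
insert -55:
  append -55 at index 10 → [-48, -17, -3, -16, 34, 27, 40, 22, 10, 46, -55]
  -55 < parent 34 at index 4, swap → [-48, -17, -3, -16, -55, 27, 40, 22, 10, 46, 34]
  -55 < parent -17 at index 1, swap → [-48, -55, -3, -16, -17, 27, 40, 22, 10, 46, 34]
  -55 < parent -48 at index 0, swap → [-55, -48, -3, -16, -17, 27, 40, 22, 10, 46, 34]
insert -37:
  append -37 at index 11 → [-55, -48, -3, -16, -17, 27, 40, 22, 10, 46, 34, -37]
  -37 < parent 27 at index 5, swap → [-55, -48, -3, -16, -17, -37, 40, 22, 10, 46, 34, 27]
  -37 < parent -3 at index 2, swap → [-55, -48, -37, -16, -17, -3, 40, 22, 10, 46, 34, 27]
insert -50:
  append -50 at index 12 → [-55, -48, -37, -16, -17, -3, 40, 22, 10, 46, 34, 27, -50]
  -50 < parent -3 at index 5, swap → [-55, -48, -37, -16, -17, -50, 40, 22, 10, 46, 34, 27, -3]
  -50 < parent -37 at index 2, swap → [-55, -48, -50, -16, -17, -37, 40, 22, 10, 46, 34, 27, -3]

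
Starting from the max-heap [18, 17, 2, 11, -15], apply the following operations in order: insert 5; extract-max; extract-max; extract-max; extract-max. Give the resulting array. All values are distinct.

[2, -15]

insert 5:
  append 5 at index 5 → [18, 17, 2, 11, -15, 5]
  5 > parent 2 at index 2, swap → [18, 17, 5, 11, -15, 2]
extract-max → returns 18:
  remove root 18; move last element 2 to root → [2, 17, 5, 11, -15]
  2 vs larger child 17 at index 1, swap → [17, 2, 5, 11, -15]
  2 vs larger child 11 at index 3, swap → [17, 11, 5, 2, -15]
extract-max → returns 17:
  remove root 17; move last element -15 to root → [-15, 11, 5, 2]
  -15 vs larger child 11 at index 1, swap → [11, -15, 5, 2]
  -15 vs only child 2 at index 3, swap → [11, 2, 5, -15]
extract-max → returns 11:
  remove root 11; move last element -15 to root → [-15, 2, 5]
  -15 vs larger child 5 at index 2, swap → [5, 2, -15]
extract-max → returns 5:
  remove root 5; move last element -15 to root → [-15, 2]
  -15 vs only child 2 at index 1, swap → [2, -15]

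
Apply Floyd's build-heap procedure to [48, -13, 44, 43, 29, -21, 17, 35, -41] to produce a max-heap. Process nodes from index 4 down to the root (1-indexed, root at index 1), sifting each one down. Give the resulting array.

sift down from index 4: already satisfies heap property
sift down from index 3: already satisfies heap property
sift down from index 2:
  -13 vs larger child 43 at index 4, swap → [48, 43, 44, -13, 29, -21, 17, 35, -41]
  -13 vs larger child 35 at index 8, swap → [48, 43, 44, 35, 29, -21, 17, -13, -41]
sift down from index 1: already satisfies heap property

[48, 43, 44, 35, 29, -21, 17, -13, -41]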